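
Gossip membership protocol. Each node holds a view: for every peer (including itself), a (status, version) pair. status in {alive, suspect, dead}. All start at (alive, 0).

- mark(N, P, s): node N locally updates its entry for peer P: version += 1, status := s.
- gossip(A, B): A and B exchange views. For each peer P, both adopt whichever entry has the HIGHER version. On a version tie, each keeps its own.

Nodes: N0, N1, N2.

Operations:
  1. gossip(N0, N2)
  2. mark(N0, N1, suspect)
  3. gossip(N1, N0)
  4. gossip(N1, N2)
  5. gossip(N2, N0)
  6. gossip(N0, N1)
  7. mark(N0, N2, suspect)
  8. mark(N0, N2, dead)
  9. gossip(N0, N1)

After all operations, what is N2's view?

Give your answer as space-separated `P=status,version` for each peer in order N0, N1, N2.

Op 1: gossip N0<->N2 -> N0.N0=(alive,v0) N0.N1=(alive,v0) N0.N2=(alive,v0) | N2.N0=(alive,v0) N2.N1=(alive,v0) N2.N2=(alive,v0)
Op 2: N0 marks N1=suspect -> (suspect,v1)
Op 3: gossip N1<->N0 -> N1.N0=(alive,v0) N1.N1=(suspect,v1) N1.N2=(alive,v0) | N0.N0=(alive,v0) N0.N1=(suspect,v1) N0.N2=(alive,v0)
Op 4: gossip N1<->N2 -> N1.N0=(alive,v0) N1.N1=(suspect,v1) N1.N2=(alive,v0) | N2.N0=(alive,v0) N2.N1=(suspect,v1) N2.N2=(alive,v0)
Op 5: gossip N2<->N0 -> N2.N0=(alive,v0) N2.N1=(suspect,v1) N2.N2=(alive,v0) | N0.N0=(alive,v0) N0.N1=(suspect,v1) N0.N2=(alive,v0)
Op 6: gossip N0<->N1 -> N0.N0=(alive,v0) N0.N1=(suspect,v1) N0.N2=(alive,v0) | N1.N0=(alive,v0) N1.N1=(suspect,v1) N1.N2=(alive,v0)
Op 7: N0 marks N2=suspect -> (suspect,v1)
Op 8: N0 marks N2=dead -> (dead,v2)
Op 9: gossip N0<->N1 -> N0.N0=(alive,v0) N0.N1=(suspect,v1) N0.N2=(dead,v2) | N1.N0=(alive,v0) N1.N1=(suspect,v1) N1.N2=(dead,v2)

Answer: N0=alive,0 N1=suspect,1 N2=alive,0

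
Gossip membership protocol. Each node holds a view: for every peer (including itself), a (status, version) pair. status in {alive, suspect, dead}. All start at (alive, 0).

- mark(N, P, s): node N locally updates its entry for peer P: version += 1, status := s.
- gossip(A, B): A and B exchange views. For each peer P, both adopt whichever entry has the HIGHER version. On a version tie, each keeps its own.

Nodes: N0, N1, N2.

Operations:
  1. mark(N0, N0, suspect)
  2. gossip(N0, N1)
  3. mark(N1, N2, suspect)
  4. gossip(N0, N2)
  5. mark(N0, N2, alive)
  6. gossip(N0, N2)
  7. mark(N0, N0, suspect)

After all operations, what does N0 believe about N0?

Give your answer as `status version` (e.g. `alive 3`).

Answer: suspect 2

Derivation:
Op 1: N0 marks N0=suspect -> (suspect,v1)
Op 2: gossip N0<->N1 -> N0.N0=(suspect,v1) N0.N1=(alive,v0) N0.N2=(alive,v0) | N1.N0=(suspect,v1) N1.N1=(alive,v0) N1.N2=(alive,v0)
Op 3: N1 marks N2=suspect -> (suspect,v1)
Op 4: gossip N0<->N2 -> N0.N0=(suspect,v1) N0.N1=(alive,v0) N0.N2=(alive,v0) | N2.N0=(suspect,v1) N2.N1=(alive,v0) N2.N2=(alive,v0)
Op 5: N0 marks N2=alive -> (alive,v1)
Op 6: gossip N0<->N2 -> N0.N0=(suspect,v1) N0.N1=(alive,v0) N0.N2=(alive,v1) | N2.N0=(suspect,v1) N2.N1=(alive,v0) N2.N2=(alive,v1)
Op 7: N0 marks N0=suspect -> (suspect,v2)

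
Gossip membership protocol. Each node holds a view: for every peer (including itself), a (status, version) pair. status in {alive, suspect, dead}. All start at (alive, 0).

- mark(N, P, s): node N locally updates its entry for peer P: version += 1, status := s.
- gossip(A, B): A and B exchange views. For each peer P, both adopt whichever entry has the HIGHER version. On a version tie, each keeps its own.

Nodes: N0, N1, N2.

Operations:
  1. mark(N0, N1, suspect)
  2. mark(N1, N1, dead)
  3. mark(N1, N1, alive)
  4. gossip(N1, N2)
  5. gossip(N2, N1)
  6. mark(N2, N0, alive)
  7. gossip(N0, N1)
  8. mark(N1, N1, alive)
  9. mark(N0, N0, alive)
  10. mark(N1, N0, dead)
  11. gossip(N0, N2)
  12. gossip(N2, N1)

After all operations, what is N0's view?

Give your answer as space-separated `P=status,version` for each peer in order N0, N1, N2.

Answer: N0=alive,1 N1=alive,2 N2=alive,0

Derivation:
Op 1: N0 marks N1=suspect -> (suspect,v1)
Op 2: N1 marks N1=dead -> (dead,v1)
Op 3: N1 marks N1=alive -> (alive,v2)
Op 4: gossip N1<->N2 -> N1.N0=(alive,v0) N1.N1=(alive,v2) N1.N2=(alive,v0) | N2.N0=(alive,v0) N2.N1=(alive,v2) N2.N2=(alive,v0)
Op 5: gossip N2<->N1 -> N2.N0=(alive,v0) N2.N1=(alive,v2) N2.N2=(alive,v0) | N1.N0=(alive,v0) N1.N1=(alive,v2) N1.N2=(alive,v0)
Op 6: N2 marks N0=alive -> (alive,v1)
Op 7: gossip N0<->N1 -> N0.N0=(alive,v0) N0.N1=(alive,v2) N0.N2=(alive,v0) | N1.N0=(alive,v0) N1.N1=(alive,v2) N1.N2=(alive,v0)
Op 8: N1 marks N1=alive -> (alive,v3)
Op 9: N0 marks N0=alive -> (alive,v1)
Op 10: N1 marks N0=dead -> (dead,v1)
Op 11: gossip N0<->N2 -> N0.N0=(alive,v1) N0.N1=(alive,v2) N0.N2=(alive,v0) | N2.N0=(alive,v1) N2.N1=(alive,v2) N2.N2=(alive,v0)
Op 12: gossip N2<->N1 -> N2.N0=(alive,v1) N2.N1=(alive,v3) N2.N2=(alive,v0) | N1.N0=(dead,v1) N1.N1=(alive,v3) N1.N2=(alive,v0)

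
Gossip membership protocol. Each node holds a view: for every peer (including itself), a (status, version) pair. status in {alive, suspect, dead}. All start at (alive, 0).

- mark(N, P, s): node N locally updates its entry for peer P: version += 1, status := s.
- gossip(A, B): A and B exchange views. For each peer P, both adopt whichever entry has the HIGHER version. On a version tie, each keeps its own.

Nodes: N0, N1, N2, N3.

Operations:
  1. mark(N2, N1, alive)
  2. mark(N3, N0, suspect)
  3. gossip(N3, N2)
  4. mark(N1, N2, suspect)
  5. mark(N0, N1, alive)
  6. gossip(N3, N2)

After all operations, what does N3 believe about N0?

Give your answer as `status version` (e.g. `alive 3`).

Answer: suspect 1

Derivation:
Op 1: N2 marks N1=alive -> (alive,v1)
Op 2: N3 marks N0=suspect -> (suspect,v1)
Op 3: gossip N3<->N2 -> N3.N0=(suspect,v1) N3.N1=(alive,v1) N3.N2=(alive,v0) N3.N3=(alive,v0) | N2.N0=(suspect,v1) N2.N1=(alive,v1) N2.N2=(alive,v0) N2.N3=(alive,v0)
Op 4: N1 marks N2=suspect -> (suspect,v1)
Op 5: N0 marks N1=alive -> (alive,v1)
Op 6: gossip N3<->N2 -> N3.N0=(suspect,v1) N3.N1=(alive,v1) N3.N2=(alive,v0) N3.N3=(alive,v0) | N2.N0=(suspect,v1) N2.N1=(alive,v1) N2.N2=(alive,v0) N2.N3=(alive,v0)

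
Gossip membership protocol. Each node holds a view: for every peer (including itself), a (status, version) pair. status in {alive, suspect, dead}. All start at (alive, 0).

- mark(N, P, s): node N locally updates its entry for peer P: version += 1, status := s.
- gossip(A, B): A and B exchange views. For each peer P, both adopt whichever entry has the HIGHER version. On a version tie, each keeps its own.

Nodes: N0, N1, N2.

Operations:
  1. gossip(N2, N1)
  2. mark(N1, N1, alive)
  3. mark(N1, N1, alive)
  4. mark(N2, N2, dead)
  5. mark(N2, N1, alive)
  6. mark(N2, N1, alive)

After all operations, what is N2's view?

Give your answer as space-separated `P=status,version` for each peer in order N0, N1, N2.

Answer: N0=alive,0 N1=alive,2 N2=dead,1

Derivation:
Op 1: gossip N2<->N1 -> N2.N0=(alive,v0) N2.N1=(alive,v0) N2.N2=(alive,v0) | N1.N0=(alive,v0) N1.N1=(alive,v0) N1.N2=(alive,v0)
Op 2: N1 marks N1=alive -> (alive,v1)
Op 3: N1 marks N1=alive -> (alive,v2)
Op 4: N2 marks N2=dead -> (dead,v1)
Op 5: N2 marks N1=alive -> (alive,v1)
Op 6: N2 marks N1=alive -> (alive,v2)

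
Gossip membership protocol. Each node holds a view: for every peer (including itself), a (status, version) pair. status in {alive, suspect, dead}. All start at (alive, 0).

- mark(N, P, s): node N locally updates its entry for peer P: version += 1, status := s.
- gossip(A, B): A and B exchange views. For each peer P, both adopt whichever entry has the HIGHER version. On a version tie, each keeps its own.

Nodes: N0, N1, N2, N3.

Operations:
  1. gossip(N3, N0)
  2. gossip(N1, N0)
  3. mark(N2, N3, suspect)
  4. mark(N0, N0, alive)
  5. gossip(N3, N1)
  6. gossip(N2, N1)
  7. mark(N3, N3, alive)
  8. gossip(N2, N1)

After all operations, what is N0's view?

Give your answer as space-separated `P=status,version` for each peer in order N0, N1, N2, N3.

Answer: N0=alive,1 N1=alive,0 N2=alive,0 N3=alive,0

Derivation:
Op 1: gossip N3<->N0 -> N3.N0=(alive,v0) N3.N1=(alive,v0) N3.N2=(alive,v0) N3.N3=(alive,v0) | N0.N0=(alive,v0) N0.N1=(alive,v0) N0.N2=(alive,v0) N0.N3=(alive,v0)
Op 2: gossip N1<->N0 -> N1.N0=(alive,v0) N1.N1=(alive,v0) N1.N2=(alive,v0) N1.N3=(alive,v0) | N0.N0=(alive,v0) N0.N1=(alive,v0) N0.N2=(alive,v0) N0.N3=(alive,v0)
Op 3: N2 marks N3=suspect -> (suspect,v1)
Op 4: N0 marks N0=alive -> (alive,v1)
Op 5: gossip N3<->N1 -> N3.N0=(alive,v0) N3.N1=(alive,v0) N3.N2=(alive,v0) N3.N3=(alive,v0) | N1.N0=(alive,v0) N1.N1=(alive,v0) N1.N2=(alive,v0) N1.N3=(alive,v0)
Op 6: gossip N2<->N1 -> N2.N0=(alive,v0) N2.N1=(alive,v0) N2.N2=(alive,v0) N2.N3=(suspect,v1) | N1.N0=(alive,v0) N1.N1=(alive,v0) N1.N2=(alive,v0) N1.N3=(suspect,v1)
Op 7: N3 marks N3=alive -> (alive,v1)
Op 8: gossip N2<->N1 -> N2.N0=(alive,v0) N2.N1=(alive,v0) N2.N2=(alive,v0) N2.N3=(suspect,v1) | N1.N0=(alive,v0) N1.N1=(alive,v0) N1.N2=(alive,v0) N1.N3=(suspect,v1)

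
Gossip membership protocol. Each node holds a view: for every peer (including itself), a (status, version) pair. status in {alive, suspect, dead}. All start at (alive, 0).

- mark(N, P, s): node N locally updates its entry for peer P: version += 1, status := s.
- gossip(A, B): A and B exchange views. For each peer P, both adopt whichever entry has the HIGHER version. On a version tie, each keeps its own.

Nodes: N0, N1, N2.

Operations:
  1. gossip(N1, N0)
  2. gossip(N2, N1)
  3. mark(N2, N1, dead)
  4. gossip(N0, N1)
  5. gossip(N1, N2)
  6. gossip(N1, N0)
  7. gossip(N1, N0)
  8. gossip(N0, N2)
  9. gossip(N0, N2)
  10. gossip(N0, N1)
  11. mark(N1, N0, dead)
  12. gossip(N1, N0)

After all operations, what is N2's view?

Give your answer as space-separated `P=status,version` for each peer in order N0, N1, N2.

Op 1: gossip N1<->N0 -> N1.N0=(alive,v0) N1.N1=(alive,v0) N1.N2=(alive,v0) | N0.N0=(alive,v0) N0.N1=(alive,v0) N0.N2=(alive,v0)
Op 2: gossip N2<->N1 -> N2.N0=(alive,v0) N2.N1=(alive,v0) N2.N2=(alive,v0) | N1.N0=(alive,v0) N1.N1=(alive,v0) N1.N2=(alive,v0)
Op 3: N2 marks N1=dead -> (dead,v1)
Op 4: gossip N0<->N1 -> N0.N0=(alive,v0) N0.N1=(alive,v0) N0.N2=(alive,v0) | N1.N0=(alive,v0) N1.N1=(alive,v0) N1.N2=(alive,v0)
Op 5: gossip N1<->N2 -> N1.N0=(alive,v0) N1.N1=(dead,v1) N1.N2=(alive,v0) | N2.N0=(alive,v0) N2.N1=(dead,v1) N2.N2=(alive,v0)
Op 6: gossip N1<->N0 -> N1.N0=(alive,v0) N1.N1=(dead,v1) N1.N2=(alive,v0) | N0.N0=(alive,v0) N0.N1=(dead,v1) N0.N2=(alive,v0)
Op 7: gossip N1<->N0 -> N1.N0=(alive,v0) N1.N1=(dead,v1) N1.N2=(alive,v0) | N0.N0=(alive,v0) N0.N1=(dead,v1) N0.N2=(alive,v0)
Op 8: gossip N0<->N2 -> N0.N0=(alive,v0) N0.N1=(dead,v1) N0.N2=(alive,v0) | N2.N0=(alive,v0) N2.N1=(dead,v1) N2.N2=(alive,v0)
Op 9: gossip N0<->N2 -> N0.N0=(alive,v0) N0.N1=(dead,v1) N0.N2=(alive,v0) | N2.N0=(alive,v0) N2.N1=(dead,v1) N2.N2=(alive,v0)
Op 10: gossip N0<->N1 -> N0.N0=(alive,v0) N0.N1=(dead,v1) N0.N2=(alive,v0) | N1.N0=(alive,v0) N1.N1=(dead,v1) N1.N2=(alive,v0)
Op 11: N1 marks N0=dead -> (dead,v1)
Op 12: gossip N1<->N0 -> N1.N0=(dead,v1) N1.N1=(dead,v1) N1.N2=(alive,v0) | N0.N0=(dead,v1) N0.N1=(dead,v1) N0.N2=(alive,v0)

Answer: N0=alive,0 N1=dead,1 N2=alive,0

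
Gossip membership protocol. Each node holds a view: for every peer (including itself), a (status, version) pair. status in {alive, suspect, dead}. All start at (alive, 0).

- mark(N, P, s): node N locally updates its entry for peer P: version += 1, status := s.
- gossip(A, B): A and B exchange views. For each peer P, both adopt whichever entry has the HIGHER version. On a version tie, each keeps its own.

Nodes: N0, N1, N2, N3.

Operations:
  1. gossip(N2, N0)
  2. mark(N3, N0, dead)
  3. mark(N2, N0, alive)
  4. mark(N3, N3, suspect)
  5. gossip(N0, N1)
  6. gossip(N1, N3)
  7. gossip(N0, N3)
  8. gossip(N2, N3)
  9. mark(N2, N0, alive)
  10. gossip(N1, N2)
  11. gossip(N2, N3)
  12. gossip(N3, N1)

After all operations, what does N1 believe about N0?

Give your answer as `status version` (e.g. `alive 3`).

Answer: alive 2

Derivation:
Op 1: gossip N2<->N0 -> N2.N0=(alive,v0) N2.N1=(alive,v0) N2.N2=(alive,v0) N2.N3=(alive,v0) | N0.N0=(alive,v0) N0.N1=(alive,v0) N0.N2=(alive,v0) N0.N3=(alive,v0)
Op 2: N3 marks N0=dead -> (dead,v1)
Op 3: N2 marks N0=alive -> (alive,v1)
Op 4: N3 marks N3=suspect -> (suspect,v1)
Op 5: gossip N0<->N1 -> N0.N0=(alive,v0) N0.N1=(alive,v0) N0.N2=(alive,v0) N0.N3=(alive,v0) | N1.N0=(alive,v0) N1.N1=(alive,v0) N1.N2=(alive,v0) N1.N3=(alive,v0)
Op 6: gossip N1<->N3 -> N1.N0=(dead,v1) N1.N1=(alive,v0) N1.N2=(alive,v0) N1.N3=(suspect,v1) | N3.N0=(dead,v1) N3.N1=(alive,v0) N3.N2=(alive,v0) N3.N3=(suspect,v1)
Op 7: gossip N0<->N3 -> N0.N0=(dead,v1) N0.N1=(alive,v0) N0.N2=(alive,v0) N0.N3=(suspect,v1) | N3.N0=(dead,v1) N3.N1=(alive,v0) N3.N2=(alive,v0) N3.N3=(suspect,v1)
Op 8: gossip N2<->N3 -> N2.N0=(alive,v1) N2.N1=(alive,v0) N2.N2=(alive,v0) N2.N3=(suspect,v1) | N3.N0=(dead,v1) N3.N1=(alive,v0) N3.N2=(alive,v0) N3.N3=(suspect,v1)
Op 9: N2 marks N0=alive -> (alive,v2)
Op 10: gossip N1<->N2 -> N1.N0=(alive,v2) N1.N1=(alive,v0) N1.N2=(alive,v0) N1.N3=(suspect,v1) | N2.N0=(alive,v2) N2.N1=(alive,v0) N2.N2=(alive,v0) N2.N3=(suspect,v1)
Op 11: gossip N2<->N3 -> N2.N0=(alive,v2) N2.N1=(alive,v0) N2.N2=(alive,v0) N2.N3=(suspect,v1) | N3.N0=(alive,v2) N3.N1=(alive,v0) N3.N2=(alive,v0) N3.N3=(suspect,v1)
Op 12: gossip N3<->N1 -> N3.N0=(alive,v2) N3.N1=(alive,v0) N3.N2=(alive,v0) N3.N3=(suspect,v1) | N1.N0=(alive,v2) N1.N1=(alive,v0) N1.N2=(alive,v0) N1.N3=(suspect,v1)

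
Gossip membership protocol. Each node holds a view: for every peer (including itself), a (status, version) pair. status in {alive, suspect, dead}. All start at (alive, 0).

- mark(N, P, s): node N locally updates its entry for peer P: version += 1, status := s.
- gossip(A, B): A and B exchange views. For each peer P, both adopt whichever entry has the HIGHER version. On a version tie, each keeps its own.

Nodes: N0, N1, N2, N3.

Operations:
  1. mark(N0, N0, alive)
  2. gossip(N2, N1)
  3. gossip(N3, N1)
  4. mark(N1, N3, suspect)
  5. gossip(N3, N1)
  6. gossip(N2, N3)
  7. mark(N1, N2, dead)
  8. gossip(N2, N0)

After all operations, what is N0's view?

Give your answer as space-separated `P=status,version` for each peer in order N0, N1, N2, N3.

Op 1: N0 marks N0=alive -> (alive,v1)
Op 2: gossip N2<->N1 -> N2.N0=(alive,v0) N2.N1=(alive,v0) N2.N2=(alive,v0) N2.N3=(alive,v0) | N1.N0=(alive,v0) N1.N1=(alive,v0) N1.N2=(alive,v0) N1.N3=(alive,v0)
Op 3: gossip N3<->N1 -> N3.N0=(alive,v0) N3.N1=(alive,v0) N3.N2=(alive,v0) N3.N3=(alive,v0) | N1.N0=(alive,v0) N1.N1=(alive,v0) N1.N2=(alive,v0) N1.N3=(alive,v0)
Op 4: N1 marks N3=suspect -> (suspect,v1)
Op 5: gossip N3<->N1 -> N3.N0=(alive,v0) N3.N1=(alive,v0) N3.N2=(alive,v0) N3.N3=(suspect,v1) | N1.N0=(alive,v0) N1.N1=(alive,v0) N1.N2=(alive,v0) N1.N3=(suspect,v1)
Op 6: gossip N2<->N3 -> N2.N0=(alive,v0) N2.N1=(alive,v0) N2.N2=(alive,v0) N2.N3=(suspect,v1) | N3.N0=(alive,v0) N3.N1=(alive,v0) N3.N2=(alive,v0) N3.N3=(suspect,v1)
Op 7: N1 marks N2=dead -> (dead,v1)
Op 8: gossip N2<->N0 -> N2.N0=(alive,v1) N2.N1=(alive,v0) N2.N2=(alive,v0) N2.N3=(suspect,v1) | N0.N0=(alive,v1) N0.N1=(alive,v0) N0.N2=(alive,v0) N0.N3=(suspect,v1)

Answer: N0=alive,1 N1=alive,0 N2=alive,0 N3=suspect,1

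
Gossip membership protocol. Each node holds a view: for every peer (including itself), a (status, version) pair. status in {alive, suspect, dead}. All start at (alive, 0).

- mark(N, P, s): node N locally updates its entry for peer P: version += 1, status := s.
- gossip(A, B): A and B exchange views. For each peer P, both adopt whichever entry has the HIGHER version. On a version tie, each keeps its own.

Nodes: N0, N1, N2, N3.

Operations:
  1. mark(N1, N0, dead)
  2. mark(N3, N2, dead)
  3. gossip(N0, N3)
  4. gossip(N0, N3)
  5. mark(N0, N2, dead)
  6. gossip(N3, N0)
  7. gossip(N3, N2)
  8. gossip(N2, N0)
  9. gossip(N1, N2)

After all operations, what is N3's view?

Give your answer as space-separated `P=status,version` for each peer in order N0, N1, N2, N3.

Answer: N0=alive,0 N1=alive,0 N2=dead,2 N3=alive,0

Derivation:
Op 1: N1 marks N0=dead -> (dead,v1)
Op 2: N3 marks N2=dead -> (dead,v1)
Op 3: gossip N0<->N3 -> N0.N0=(alive,v0) N0.N1=(alive,v0) N0.N2=(dead,v1) N0.N3=(alive,v0) | N3.N0=(alive,v0) N3.N1=(alive,v0) N3.N2=(dead,v1) N3.N3=(alive,v0)
Op 4: gossip N0<->N3 -> N0.N0=(alive,v0) N0.N1=(alive,v0) N0.N2=(dead,v1) N0.N3=(alive,v0) | N3.N0=(alive,v0) N3.N1=(alive,v0) N3.N2=(dead,v1) N3.N3=(alive,v0)
Op 5: N0 marks N2=dead -> (dead,v2)
Op 6: gossip N3<->N0 -> N3.N0=(alive,v0) N3.N1=(alive,v0) N3.N2=(dead,v2) N3.N3=(alive,v0) | N0.N0=(alive,v0) N0.N1=(alive,v0) N0.N2=(dead,v2) N0.N3=(alive,v0)
Op 7: gossip N3<->N2 -> N3.N0=(alive,v0) N3.N1=(alive,v0) N3.N2=(dead,v2) N3.N3=(alive,v0) | N2.N0=(alive,v0) N2.N1=(alive,v0) N2.N2=(dead,v2) N2.N3=(alive,v0)
Op 8: gossip N2<->N0 -> N2.N0=(alive,v0) N2.N1=(alive,v0) N2.N2=(dead,v2) N2.N3=(alive,v0) | N0.N0=(alive,v0) N0.N1=(alive,v0) N0.N2=(dead,v2) N0.N3=(alive,v0)
Op 9: gossip N1<->N2 -> N1.N0=(dead,v1) N1.N1=(alive,v0) N1.N2=(dead,v2) N1.N3=(alive,v0) | N2.N0=(dead,v1) N2.N1=(alive,v0) N2.N2=(dead,v2) N2.N3=(alive,v0)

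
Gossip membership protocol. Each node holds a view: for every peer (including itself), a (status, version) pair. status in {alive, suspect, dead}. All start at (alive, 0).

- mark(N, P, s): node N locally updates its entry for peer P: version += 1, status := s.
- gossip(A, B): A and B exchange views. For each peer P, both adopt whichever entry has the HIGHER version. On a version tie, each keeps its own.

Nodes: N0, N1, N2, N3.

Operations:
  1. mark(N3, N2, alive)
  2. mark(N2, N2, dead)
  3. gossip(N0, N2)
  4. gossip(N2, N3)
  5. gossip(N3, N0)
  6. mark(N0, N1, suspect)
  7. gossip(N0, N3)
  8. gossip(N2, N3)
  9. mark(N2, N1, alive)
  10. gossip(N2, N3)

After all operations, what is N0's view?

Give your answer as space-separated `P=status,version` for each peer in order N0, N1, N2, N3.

Op 1: N3 marks N2=alive -> (alive,v1)
Op 2: N2 marks N2=dead -> (dead,v1)
Op 3: gossip N0<->N2 -> N0.N0=(alive,v0) N0.N1=(alive,v0) N0.N2=(dead,v1) N0.N3=(alive,v0) | N2.N0=(alive,v0) N2.N1=(alive,v0) N2.N2=(dead,v1) N2.N3=(alive,v0)
Op 4: gossip N2<->N3 -> N2.N0=(alive,v0) N2.N1=(alive,v0) N2.N2=(dead,v1) N2.N3=(alive,v0) | N3.N0=(alive,v0) N3.N1=(alive,v0) N3.N2=(alive,v1) N3.N3=(alive,v0)
Op 5: gossip N3<->N0 -> N3.N0=(alive,v0) N3.N1=(alive,v0) N3.N2=(alive,v1) N3.N3=(alive,v0) | N0.N0=(alive,v0) N0.N1=(alive,v0) N0.N2=(dead,v1) N0.N3=(alive,v0)
Op 6: N0 marks N1=suspect -> (suspect,v1)
Op 7: gossip N0<->N3 -> N0.N0=(alive,v0) N0.N1=(suspect,v1) N0.N2=(dead,v1) N0.N3=(alive,v0) | N3.N0=(alive,v0) N3.N1=(suspect,v1) N3.N2=(alive,v1) N3.N3=(alive,v0)
Op 8: gossip N2<->N3 -> N2.N0=(alive,v0) N2.N1=(suspect,v1) N2.N2=(dead,v1) N2.N3=(alive,v0) | N3.N0=(alive,v0) N3.N1=(suspect,v1) N3.N2=(alive,v1) N3.N3=(alive,v0)
Op 9: N2 marks N1=alive -> (alive,v2)
Op 10: gossip N2<->N3 -> N2.N0=(alive,v0) N2.N1=(alive,v2) N2.N2=(dead,v1) N2.N3=(alive,v0) | N3.N0=(alive,v0) N3.N1=(alive,v2) N3.N2=(alive,v1) N3.N3=(alive,v0)

Answer: N0=alive,0 N1=suspect,1 N2=dead,1 N3=alive,0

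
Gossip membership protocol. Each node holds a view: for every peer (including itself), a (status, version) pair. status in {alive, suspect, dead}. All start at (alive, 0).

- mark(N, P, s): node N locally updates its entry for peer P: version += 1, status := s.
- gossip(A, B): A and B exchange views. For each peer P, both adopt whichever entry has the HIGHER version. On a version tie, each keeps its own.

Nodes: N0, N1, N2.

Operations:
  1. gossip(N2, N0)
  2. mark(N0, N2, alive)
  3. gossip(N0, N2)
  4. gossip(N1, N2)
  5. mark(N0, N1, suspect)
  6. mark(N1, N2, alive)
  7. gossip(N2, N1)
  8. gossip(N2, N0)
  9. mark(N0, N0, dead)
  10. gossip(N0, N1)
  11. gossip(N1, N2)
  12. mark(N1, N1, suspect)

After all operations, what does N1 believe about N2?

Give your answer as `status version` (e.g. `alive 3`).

Answer: alive 2

Derivation:
Op 1: gossip N2<->N0 -> N2.N0=(alive,v0) N2.N1=(alive,v0) N2.N2=(alive,v0) | N0.N0=(alive,v0) N0.N1=(alive,v0) N0.N2=(alive,v0)
Op 2: N0 marks N2=alive -> (alive,v1)
Op 3: gossip N0<->N2 -> N0.N0=(alive,v0) N0.N1=(alive,v0) N0.N2=(alive,v1) | N2.N0=(alive,v0) N2.N1=(alive,v0) N2.N2=(alive,v1)
Op 4: gossip N1<->N2 -> N1.N0=(alive,v0) N1.N1=(alive,v0) N1.N2=(alive,v1) | N2.N0=(alive,v0) N2.N1=(alive,v0) N2.N2=(alive,v1)
Op 5: N0 marks N1=suspect -> (suspect,v1)
Op 6: N1 marks N2=alive -> (alive,v2)
Op 7: gossip N2<->N1 -> N2.N0=(alive,v0) N2.N1=(alive,v0) N2.N2=(alive,v2) | N1.N0=(alive,v0) N1.N1=(alive,v0) N1.N2=(alive,v2)
Op 8: gossip N2<->N0 -> N2.N0=(alive,v0) N2.N1=(suspect,v1) N2.N2=(alive,v2) | N0.N0=(alive,v0) N0.N1=(suspect,v1) N0.N2=(alive,v2)
Op 9: N0 marks N0=dead -> (dead,v1)
Op 10: gossip N0<->N1 -> N0.N0=(dead,v1) N0.N1=(suspect,v1) N0.N2=(alive,v2) | N1.N0=(dead,v1) N1.N1=(suspect,v1) N1.N2=(alive,v2)
Op 11: gossip N1<->N2 -> N1.N0=(dead,v1) N1.N1=(suspect,v1) N1.N2=(alive,v2) | N2.N0=(dead,v1) N2.N1=(suspect,v1) N2.N2=(alive,v2)
Op 12: N1 marks N1=suspect -> (suspect,v2)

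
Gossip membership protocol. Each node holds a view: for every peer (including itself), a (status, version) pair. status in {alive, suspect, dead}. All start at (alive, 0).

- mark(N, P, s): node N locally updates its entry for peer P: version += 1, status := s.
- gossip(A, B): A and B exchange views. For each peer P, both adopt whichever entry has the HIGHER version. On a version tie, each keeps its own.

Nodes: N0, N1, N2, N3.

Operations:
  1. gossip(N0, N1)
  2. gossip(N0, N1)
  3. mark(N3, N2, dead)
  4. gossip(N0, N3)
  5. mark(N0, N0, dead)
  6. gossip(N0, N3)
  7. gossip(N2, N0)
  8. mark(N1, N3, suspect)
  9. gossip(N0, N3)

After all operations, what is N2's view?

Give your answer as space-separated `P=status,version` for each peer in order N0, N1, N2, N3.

Answer: N0=dead,1 N1=alive,0 N2=dead,1 N3=alive,0

Derivation:
Op 1: gossip N0<->N1 -> N0.N0=(alive,v0) N0.N1=(alive,v0) N0.N2=(alive,v0) N0.N3=(alive,v0) | N1.N0=(alive,v0) N1.N1=(alive,v0) N1.N2=(alive,v0) N1.N3=(alive,v0)
Op 2: gossip N0<->N1 -> N0.N0=(alive,v0) N0.N1=(alive,v0) N0.N2=(alive,v0) N0.N3=(alive,v0) | N1.N0=(alive,v0) N1.N1=(alive,v0) N1.N2=(alive,v0) N1.N3=(alive,v0)
Op 3: N3 marks N2=dead -> (dead,v1)
Op 4: gossip N0<->N3 -> N0.N0=(alive,v0) N0.N1=(alive,v0) N0.N2=(dead,v1) N0.N3=(alive,v0) | N3.N0=(alive,v0) N3.N1=(alive,v0) N3.N2=(dead,v1) N3.N3=(alive,v0)
Op 5: N0 marks N0=dead -> (dead,v1)
Op 6: gossip N0<->N3 -> N0.N0=(dead,v1) N0.N1=(alive,v0) N0.N2=(dead,v1) N0.N3=(alive,v0) | N3.N0=(dead,v1) N3.N1=(alive,v0) N3.N2=(dead,v1) N3.N3=(alive,v0)
Op 7: gossip N2<->N0 -> N2.N0=(dead,v1) N2.N1=(alive,v0) N2.N2=(dead,v1) N2.N3=(alive,v0) | N0.N0=(dead,v1) N0.N1=(alive,v0) N0.N2=(dead,v1) N0.N3=(alive,v0)
Op 8: N1 marks N3=suspect -> (suspect,v1)
Op 9: gossip N0<->N3 -> N0.N0=(dead,v1) N0.N1=(alive,v0) N0.N2=(dead,v1) N0.N3=(alive,v0) | N3.N0=(dead,v1) N3.N1=(alive,v0) N3.N2=(dead,v1) N3.N3=(alive,v0)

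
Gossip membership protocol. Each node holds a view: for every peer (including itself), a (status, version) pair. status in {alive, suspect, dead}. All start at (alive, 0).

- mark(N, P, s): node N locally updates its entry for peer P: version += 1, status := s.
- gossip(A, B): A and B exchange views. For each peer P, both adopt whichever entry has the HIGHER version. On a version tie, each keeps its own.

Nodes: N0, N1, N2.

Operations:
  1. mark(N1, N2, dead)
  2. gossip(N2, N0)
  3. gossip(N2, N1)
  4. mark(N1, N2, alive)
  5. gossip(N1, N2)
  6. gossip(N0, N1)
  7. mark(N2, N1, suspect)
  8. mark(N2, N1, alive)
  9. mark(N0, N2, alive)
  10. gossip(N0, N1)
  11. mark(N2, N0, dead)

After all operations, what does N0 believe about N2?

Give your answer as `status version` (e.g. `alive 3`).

Answer: alive 3

Derivation:
Op 1: N1 marks N2=dead -> (dead,v1)
Op 2: gossip N2<->N0 -> N2.N0=(alive,v0) N2.N1=(alive,v0) N2.N2=(alive,v0) | N0.N0=(alive,v0) N0.N1=(alive,v0) N0.N2=(alive,v0)
Op 3: gossip N2<->N1 -> N2.N0=(alive,v0) N2.N1=(alive,v0) N2.N2=(dead,v1) | N1.N0=(alive,v0) N1.N1=(alive,v0) N1.N2=(dead,v1)
Op 4: N1 marks N2=alive -> (alive,v2)
Op 5: gossip N1<->N2 -> N1.N0=(alive,v0) N1.N1=(alive,v0) N1.N2=(alive,v2) | N2.N0=(alive,v0) N2.N1=(alive,v0) N2.N2=(alive,v2)
Op 6: gossip N0<->N1 -> N0.N0=(alive,v0) N0.N1=(alive,v0) N0.N2=(alive,v2) | N1.N0=(alive,v0) N1.N1=(alive,v0) N1.N2=(alive,v2)
Op 7: N2 marks N1=suspect -> (suspect,v1)
Op 8: N2 marks N1=alive -> (alive,v2)
Op 9: N0 marks N2=alive -> (alive,v3)
Op 10: gossip N0<->N1 -> N0.N0=(alive,v0) N0.N1=(alive,v0) N0.N2=(alive,v3) | N1.N0=(alive,v0) N1.N1=(alive,v0) N1.N2=(alive,v3)
Op 11: N2 marks N0=dead -> (dead,v1)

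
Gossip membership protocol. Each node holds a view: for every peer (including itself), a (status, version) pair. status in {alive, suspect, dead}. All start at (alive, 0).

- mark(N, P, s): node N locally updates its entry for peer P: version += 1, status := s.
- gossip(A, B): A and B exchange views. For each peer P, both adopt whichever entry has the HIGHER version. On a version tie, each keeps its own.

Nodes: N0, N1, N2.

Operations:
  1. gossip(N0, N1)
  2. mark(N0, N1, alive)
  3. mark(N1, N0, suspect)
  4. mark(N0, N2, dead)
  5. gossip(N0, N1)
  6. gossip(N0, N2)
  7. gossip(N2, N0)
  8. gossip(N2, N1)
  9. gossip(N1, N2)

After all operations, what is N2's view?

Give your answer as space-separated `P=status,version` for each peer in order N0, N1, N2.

Answer: N0=suspect,1 N1=alive,1 N2=dead,1

Derivation:
Op 1: gossip N0<->N1 -> N0.N0=(alive,v0) N0.N1=(alive,v0) N0.N2=(alive,v0) | N1.N0=(alive,v0) N1.N1=(alive,v0) N1.N2=(alive,v0)
Op 2: N0 marks N1=alive -> (alive,v1)
Op 3: N1 marks N0=suspect -> (suspect,v1)
Op 4: N0 marks N2=dead -> (dead,v1)
Op 5: gossip N0<->N1 -> N0.N0=(suspect,v1) N0.N1=(alive,v1) N0.N2=(dead,v1) | N1.N0=(suspect,v1) N1.N1=(alive,v1) N1.N2=(dead,v1)
Op 6: gossip N0<->N2 -> N0.N0=(suspect,v1) N0.N1=(alive,v1) N0.N2=(dead,v1) | N2.N0=(suspect,v1) N2.N1=(alive,v1) N2.N2=(dead,v1)
Op 7: gossip N2<->N0 -> N2.N0=(suspect,v1) N2.N1=(alive,v1) N2.N2=(dead,v1) | N0.N0=(suspect,v1) N0.N1=(alive,v1) N0.N2=(dead,v1)
Op 8: gossip N2<->N1 -> N2.N0=(suspect,v1) N2.N1=(alive,v1) N2.N2=(dead,v1) | N1.N0=(suspect,v1) N1.N1=(alive,v1) N1.N2=(dead,v1)
Op 9: gossip N1<->N2 -> N1.N0=(suspect,v1) N1.N1=(alive,v1) N1.N2=(dead,v1) | N2.N0=(suspect,v1) N2.N1=(alive,v1) N2.N2=(dead,v1)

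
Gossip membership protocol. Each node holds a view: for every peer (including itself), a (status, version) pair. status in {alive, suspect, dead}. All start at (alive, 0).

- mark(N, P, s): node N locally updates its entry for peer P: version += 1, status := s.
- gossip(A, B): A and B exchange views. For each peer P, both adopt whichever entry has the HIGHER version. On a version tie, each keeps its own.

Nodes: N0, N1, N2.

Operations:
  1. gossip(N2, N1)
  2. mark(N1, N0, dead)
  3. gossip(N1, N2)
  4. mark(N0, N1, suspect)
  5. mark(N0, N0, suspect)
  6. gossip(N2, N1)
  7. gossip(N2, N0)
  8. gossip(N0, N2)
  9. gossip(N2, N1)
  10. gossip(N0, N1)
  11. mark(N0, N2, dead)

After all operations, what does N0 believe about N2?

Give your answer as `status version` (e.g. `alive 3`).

Op 1: gossip N2<->N1 -> N2.N0=(alive,v0) N2.N1=(alive,v0) N2.N2=(alive,v0) | N1.N0=(alive,v0) N1.N1=(alive,v0) N1.N2=(alive,v0)
Op 2: N1 marks N0=dead -> (dead,v1)
Op 3: gossip N1<->N2 -> N1.N0=(dead,v1) N1.N1=(alive,v0) N1.N2=(alive,v0) | N2.N0=(dead,v1) N2.N1=(alive,v0) N2.N2=(alive,v0)
Op 4: N0 marks N1=suspect -> (suspect,v1)
Op 5: N0 marks N0=suspect -> (suspect,v1)
Op 6: gossip N2<->N1 -> N2.N0=(dead,v1) N2.N1=(alive,v0) N2.N2=(alive,v0) | N1.N0=(dead,v1) N1.N1=(alive,v0) N1.N2=(alive,v0)
Op 7: gossip N2<->N0 -> N2.N0=(dead,v1) N2.N1=(suspect,v1) N2.N2=(alive,v0) | N0.N0=(suspect,v1) N0.N1=(suspect,v1) N0.N2=(alive,v0)
Op 8: gossip N0<->N2 -> N0.N0=(suspect,v1) N0.N1=(suspect,v1) N0.N2=(alive,v0) | N2.N0=(dead,v1) N2.N1=(suspect,v1) N2.N2=(alive,v0)
Op 9: gossip N2<->N1 -> N2.N0=(dead,v1) N2.N1=(suspect,v1) N2.N2=(alive,v0) | N1.N0=(dead,v1) N1.N1=(suspect,v1) N1.N2=(alive,v0)
Op 10: gossip N0<->N1 -> N0.N0=(suspect,v1) N0.N1=(suspect,v1) N0.N2=(alive,v0) | N1.N0=(dead,v1) N1.N1=(suspect,v1) N1.N2=(alive,v0)
Op 11: N0 marks N2=dead -> (dead,v1)

Answer: dead 1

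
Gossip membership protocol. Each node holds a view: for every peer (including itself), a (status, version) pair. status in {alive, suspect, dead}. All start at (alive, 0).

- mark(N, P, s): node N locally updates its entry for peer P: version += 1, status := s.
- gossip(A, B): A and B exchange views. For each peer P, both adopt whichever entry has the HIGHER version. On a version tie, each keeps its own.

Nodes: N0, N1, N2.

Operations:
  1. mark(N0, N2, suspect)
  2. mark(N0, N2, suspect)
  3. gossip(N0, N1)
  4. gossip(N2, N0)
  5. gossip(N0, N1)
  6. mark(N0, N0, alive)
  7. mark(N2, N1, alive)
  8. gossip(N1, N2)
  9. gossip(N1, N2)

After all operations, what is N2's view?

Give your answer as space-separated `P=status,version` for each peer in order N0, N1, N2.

Answer: N0=alive,0 N1=alive,1 N2=suspect,2

Derivation:
Op 1: N0 marks N2=suspect -> (suspect,v1)
Op 2: N0 marks N2=suspect -> (suspect,v2)
Op 3: gossip N0<->N1 -> N0.N0=(alive,v0) N0.N1=(alive,v0) N0.N2=(suspect,v2) | N1.N0=(alive,v0) N1.N1=(alive,v0) N1.N2=(suspect,v2)
Op 4: gossip N2<->N0 -> N2.N0=(alive,v0) N2.N1=(alive,v0) N2.N2=(suspect,v2) | N0.N0=(alive,v0) N0.N1=(alive,v0) N0.N2=(suspect,v2)
Op 5: gossip N0<->N1 -> N0.N0=(alive,v0) N0.N1=(alive,v0) N0.N2=(suspect,v2) | N1.N0=(alive,v0) N1.N1=(alive,v0) N1.N2=(suspect,v2)
Op 6: N0 marks N0=alive -> (alive,v1)
Op 7: N2 marks N1=alive -> (alive,v1)
Op 8: gossip N1<->N2 -> N1.N0=(alive,v0) N1.N1=(alive,v1) N1.N2=(suspect,v2) | N2.N0=(alive,v0) N2.N1=(alive,v1) N2.N2=(suspect,v2)
Op 9: gossip N1<->N2 -> N1.N0=(alive,v0) N1.N1=(alive,v1) N1.N2=(suspect,v2) | N2.N0=(alive,v0) N2.N1=(alive,v1) N2.N2=(suspect,v2)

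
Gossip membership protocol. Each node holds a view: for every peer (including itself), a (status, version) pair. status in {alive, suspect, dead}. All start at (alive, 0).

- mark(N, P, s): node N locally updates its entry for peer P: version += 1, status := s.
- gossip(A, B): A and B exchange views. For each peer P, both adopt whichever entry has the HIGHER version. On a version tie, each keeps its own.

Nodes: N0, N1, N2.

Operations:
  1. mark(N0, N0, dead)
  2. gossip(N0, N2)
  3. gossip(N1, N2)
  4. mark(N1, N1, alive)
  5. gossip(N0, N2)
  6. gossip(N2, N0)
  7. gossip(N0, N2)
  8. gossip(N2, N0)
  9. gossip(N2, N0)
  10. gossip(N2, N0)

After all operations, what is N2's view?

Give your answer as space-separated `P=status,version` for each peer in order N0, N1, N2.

Answer: N0=dead,1 N1=alive,0 N2=alive,0

Derivation:
Op 1: N0 marks N0=dead -> (dead,v1)
Op 2: gossip N0<->N2 -> N0.N0=(dead,v1) N0.N1=(alive,v0) N0.N2=(alive,v0) | N2.N0=(dead,v1) N2.N1=(alive,v0) N2.N2=(alive,v0)
Op 3: gossip N1<->N2 -> N1.N0=(dead,v1) N1.N1=(alive,v0) N1.N2=(alive,v0) | N2.N0=(dead,v1) N2.N1=(alive,v0) N2.N2=(alive,v0)
Op 4: N1 marks N1=alive -> (alive,v1)
Op 5: gossip N0<->N2 -> N0.N0=(dead,v1) N0.N1=(alive,v0) N0.N2=(alive,v0) | N2.N0=(dead,v1) N2.N1=(alive,v0) N2.N2=(alive,v0)
Op 6: gossip N2<->N0 -> N2.N0=(dead,v1) N2.N1=(alive,v0) N2.N2=(alive,v0) | N0.N0=(dead,v1) N0.N1=(alive,v0) N0.N2=(alive,v0)
Op 7: gossip N0<->N2 -> N0.N0=(dead,v1) N0.N1=(alive,v0) N0.N2=(alive,v0) | N2.N0=(dead,v1) N2.N1=(alive,v0) N2.N2=(alive,v0)
Op 8: gossip N2<->N0 -> N2.N0=(dead,v1) N2.N1=(alive,v0) N2.N2=(alive,v0) | N0.N0=(dead,v1) N0.N1=(alive,v0) N0.N2=(alive,v0)
Op 9: gossip N2<->N0 -> N2.N0=(dead,v1) N2.N1=(alive,v0) N2.N2=(alive,v0) | N0.N0=(dead,v1) N0.N1=(alive,v0) N0.N2=(alive,v0)
Op 10: gossip N2<->N0 -> N2.N0=(dead,v1) N2.N1=(alive,v0) N2.N2=(alive,v0) | N0.N0=(dead,v1) N0.N1=(alive,v0) N0.N2=(alive,v0)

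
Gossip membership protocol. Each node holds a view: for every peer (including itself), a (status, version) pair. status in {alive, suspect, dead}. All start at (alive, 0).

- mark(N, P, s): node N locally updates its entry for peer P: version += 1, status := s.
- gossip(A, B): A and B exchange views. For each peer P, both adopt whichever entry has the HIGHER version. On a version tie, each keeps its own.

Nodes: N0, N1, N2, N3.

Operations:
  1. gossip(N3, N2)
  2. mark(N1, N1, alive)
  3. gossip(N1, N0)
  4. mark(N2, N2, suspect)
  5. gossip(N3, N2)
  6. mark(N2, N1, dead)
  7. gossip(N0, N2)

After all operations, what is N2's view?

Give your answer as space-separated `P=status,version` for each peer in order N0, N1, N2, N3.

Answer: N0=alive,0 N1=dead,1 N2=suspect,1 N3=alive,0

Derivation:
Op 1: gossip N3<->N2 -> N3.N0=(alive,v0) N3.N1=(alive,v0) N3.N2=(alive,v0) N3.N3=(alive,v0) | N2.N0=(alive,v0) N2.N1=(alive,v0) N2.N2=(alive,v0) N2.N3=(alive,v0)
Op 2: N1 marks N1=alive -> (alive,v1)
Op 3: gossip N1<->N0 -> N1.N0=(alive,v0) N1.N1=(alive,v1) N1.N2=(alive,v0) N1.N3=(alive,v0) | N0.N0=(alive,v0) N0.N1=(alive,v1) N0.N2=(alive,v0) N0.N3=(alive,v0)
Op 4: N2 marks N2=suspect -> (suspect,v1)
Op 5: gossip N3<->N2 -> N3.N0=(alive,v0) N3.N1=(alive,v0) N3.N2=(suspect,v1) N3.N3=(alive,v0) | N2.N0=(alive,v0) N2.N1=(alive,v0) N2.N2=(suspect,v1) N2.N3=(alive,v0)
Op 6: N2 marks N1=dead -> (dead,v1)
Op 7: gossip N0<->N2 -> N0.N0=(alive,v0) N0.N1=(alive,v1) N0.N2=(suspect,v1) N0.N3=(alive,v0) | N2.N0=(alive,v0) N2.N1=(dead,v1) N2.N2=(suspect,v1) N2.N3=(alive,v0)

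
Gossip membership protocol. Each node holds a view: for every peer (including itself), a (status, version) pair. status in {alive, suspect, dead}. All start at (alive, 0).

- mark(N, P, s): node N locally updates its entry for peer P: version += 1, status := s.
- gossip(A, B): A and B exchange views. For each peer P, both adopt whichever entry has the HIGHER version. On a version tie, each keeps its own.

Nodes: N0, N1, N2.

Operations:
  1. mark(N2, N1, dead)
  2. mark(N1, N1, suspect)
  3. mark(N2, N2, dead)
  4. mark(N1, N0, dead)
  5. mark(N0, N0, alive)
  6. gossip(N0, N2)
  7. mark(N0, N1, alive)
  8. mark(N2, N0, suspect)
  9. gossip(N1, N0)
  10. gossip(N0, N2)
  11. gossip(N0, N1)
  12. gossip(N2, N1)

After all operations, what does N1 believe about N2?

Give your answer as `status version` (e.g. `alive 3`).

Op 1: N2 marks N1=dead -> (dead,v1)
Op 2: N1 marks N1=suspect -> (suspect,v1)
Op 3: N2 marks N2=dead -> (dead,v1)
Op 4: N1 marks N0=dead -> (dead,v1)
Op 5: N0 marks N0=alive -> (alive,v1)
Op 6: gossip N0<->N2 -> N0.N0=(alive,v1) N0.N1=(dead,v1) N0.N2=(dead,v1) | N2.N0=(alive,v1) N2.N1=(dead,v1) N2.N2=(dead,v1)
Op 7: N0 marks N1=alive -> (alive,v2)
Op 8: N2 marks N0=suspect -> (suspect,v2)
Op 9: gossip N1<->N0 -> N1.N0=(dead,v1) N1.N1=(alive,v2) N1.N2=(dead,v1) | N0.N0=(alive,v1) N0.N1=(alive,v2) N0.N2=(dead,v1)
Op 10: gossip N0<->N2 -> N0.N0=(suspect,v2) N0.N1=(alive,v2) N0.N2=(dead,v1) | N2.N0=(suspect,v2) N2.N1=(alive,v2) N2.N2=(dead,v1)
Op 11: gossip N0<->N1 -> N0.N0=(suspect,v2) N0.N1=(alive,v2) N0.N2=(dead,v1) | N1.N0=(suspect,v2) N1.N1=(alive,v2) N1.N2=(dead,v1)
Op 12: gossip N2<->N1 -> N2.N0=(suspect,v2) N2.N1=(alive,v2) N2.N2=(dead,v1) | N1.N0=(suspect,v2) N1.N1=(alive,v2) N1.N2=(dead,v1)

Answer: dead 1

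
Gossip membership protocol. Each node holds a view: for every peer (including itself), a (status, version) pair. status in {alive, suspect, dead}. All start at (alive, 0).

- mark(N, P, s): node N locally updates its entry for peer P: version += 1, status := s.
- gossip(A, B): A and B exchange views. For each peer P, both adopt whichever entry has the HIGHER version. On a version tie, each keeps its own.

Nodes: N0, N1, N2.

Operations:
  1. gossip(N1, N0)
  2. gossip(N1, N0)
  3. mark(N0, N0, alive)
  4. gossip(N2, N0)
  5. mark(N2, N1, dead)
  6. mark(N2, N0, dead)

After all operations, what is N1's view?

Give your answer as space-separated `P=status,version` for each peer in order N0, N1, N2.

Op 1: gossip N1<->N0 -> N1.N0=(alive,v0) N1.N1=(alive,v0) N1.N2=(alive,v0) | N0.N0=(alive,v0) N0.N1=(alive,v0) N0.N2=(alive,v0)
Op 2: gossip N1<->N0 -> N1.N0=(alive,v0) N1.N1=(alive,v0) N1.N2=(alive,v0) | N0.N0=(alive,v0) N0.N1=(alive,v0) N0.N2=(alive,v0)
Op 3: N0 marks N0=alive -> (alive,v1)
Op 4: gossip N2<->N0 -> N2.N0=(alive,v1) N2.N1=(alive,v0) N2.N2=(alive,v0) | N0.N0=(alive,v1) N0.N1=(alive,v0) N0.N2=(alive,v0)
Op 5: N2 marks N1=dead -> (dead,v1)
Op 6: N2 marks N0=dead -> (dead,v2)

Answer: N0=alive,0 N1=alive,0 N2=alive,0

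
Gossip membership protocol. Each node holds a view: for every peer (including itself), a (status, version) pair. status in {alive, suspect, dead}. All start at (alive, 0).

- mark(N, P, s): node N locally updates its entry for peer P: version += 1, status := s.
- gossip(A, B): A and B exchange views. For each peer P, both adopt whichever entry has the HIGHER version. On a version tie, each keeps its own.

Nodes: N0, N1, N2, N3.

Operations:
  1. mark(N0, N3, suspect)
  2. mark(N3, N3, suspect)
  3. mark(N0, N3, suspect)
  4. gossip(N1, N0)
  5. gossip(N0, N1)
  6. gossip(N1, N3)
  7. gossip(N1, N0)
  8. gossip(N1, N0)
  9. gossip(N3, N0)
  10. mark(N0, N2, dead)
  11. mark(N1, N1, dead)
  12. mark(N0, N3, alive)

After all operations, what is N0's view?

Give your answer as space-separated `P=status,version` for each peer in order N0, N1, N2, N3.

Answer: N0=alive,0 N1=alive,0 N2=dead,1 N3=alive,3

Derivation:
Op 1: N0 marks N3=suspect -> (suspect,v1)
Op 2: N3 marks N3=suspect -> (suspect,v1)
Op 3: N0 marks N3=suspect -> (suspect,v2)
Op 4: gossip N1<->N0 -> N1.N0=(alive,v0) N1.N1=(alive,v0) N1.N2=(alive,v0) N1.N3=(suspect,v2) | N0.N0=(alive,v0) N0.N1=(alive,v0) N0.N2=(alive,v0) N0.N3=(suspect,v2)
Op 5: gossip N0<->N1 -> N0.N0=(alive,v0) N0.N1=(alive,v0) N0.N2=(alive,v0) N0.N3=(suspect,v2) | N1.N0=(alive,v0) N1.N1=(alive,v0) N1.N2=(alive,v0) N1.N3=(suspect,v2)
Op 6: gossip N1<->N3 -> N1.N0=(alive,v0) N1.N1=(alive,v0) N1.N2=(alive,v0) N1.N3=(suspect,v2) | N3.N0=(alive,v0) N3.N1=(alive,v0) N3.N2=(alive,v0) N3.N3=(suspect,v2)
Op 7: gossip N1<->N0 -> N1.N0=(alive,v0) N1.N1=(alive,v0) N1.N2=(alive,v0) N1.N3=(suspect,v2) | N0.N0=(alive,v0) N0.N1=(alive,v0) N0.N2=(alive,v0) N0.N3=(suspect,v2)
Op 8: gossip N1<->N0 -> N1.N0=(alive,v0) N1.N1=(alive,v0) N1.N2=(alive,v0) N1.N3=(suspect,v2) | N0.N0=(alive,v0) N0.N1=(alive,v0) N0.N2=(alive,v0) N0.N3=(suspect,v2)
Op 9: gossip N3<->N0 -> N3.N0=(alive,v0) N3.N1=(alive,v0) N3.N2=(alive,v0) N3.N3=(suspect,v2) | N0.N0=(alive,v0) N0.N1=(alive,v0) N0.N2=(alive,v0) N0.N3=(suspect,v2)
Op 10: N0 marks N2=dead -> (dead,v1)
Op 11: N1 marks N1=dead -> (dead,v1)
Op 12: N0 marks N3=alive -> (alive,v3)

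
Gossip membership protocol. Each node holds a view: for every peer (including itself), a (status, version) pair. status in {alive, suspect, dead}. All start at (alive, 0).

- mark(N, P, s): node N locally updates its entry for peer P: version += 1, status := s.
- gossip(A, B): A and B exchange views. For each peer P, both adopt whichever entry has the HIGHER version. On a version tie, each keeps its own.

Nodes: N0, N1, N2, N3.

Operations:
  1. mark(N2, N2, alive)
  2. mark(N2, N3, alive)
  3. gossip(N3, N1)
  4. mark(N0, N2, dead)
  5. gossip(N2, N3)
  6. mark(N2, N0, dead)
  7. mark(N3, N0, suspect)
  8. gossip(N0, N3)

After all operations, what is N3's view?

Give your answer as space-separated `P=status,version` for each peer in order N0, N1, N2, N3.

Answer: N0=suspect,1 N1=alive,0 N2=alive,1 N3=alive,1

Derivation:
Op 1: N2 marks N2=alive -> (alive,v1)
Op 2: N2 marks N3=alive -> (alive,v1)
Op 3: gossip N3<->N1 -> N3.N0=(alive,v0) N3.N1=(alive,v0) N3.N2=(alive,v0) N3.N3=(alive,v0) | N1.N0=(alive,v0) N1.N1=(alive,v0) N1.N2=(alive,v0) N1.N3=(alive,v0)
Op 4: N0 marks N2=dead -> (dead,v1)
Op 5: gossip N2<->N3 -> N2.N0=(alive,v0) N2.N1=(alive,v0) N2.N2=(alive,v1) N2.N3=(alive,v1) | N3.N0=(alive,v0) N3.N1=(alive,v0) N3.N2=(alive,v1) N3.N3=(alive,v1)
Op 6: N2 marks N0=dead -> (dead,v1)
Op 7: N3 marks N0=suspect -> (suspect,v1)
Op 8: gossip N0<->N3 -> N0.N0=(suspect,v1) N0.N1=(alive,v0) N0.N2=(dead,v1) N0.N3=(alive,v1) | N3.N0=(suspect,v1) N3.N1=(alive,v0) N3.N2=(alive,v1) N3.N3=(alive,v1)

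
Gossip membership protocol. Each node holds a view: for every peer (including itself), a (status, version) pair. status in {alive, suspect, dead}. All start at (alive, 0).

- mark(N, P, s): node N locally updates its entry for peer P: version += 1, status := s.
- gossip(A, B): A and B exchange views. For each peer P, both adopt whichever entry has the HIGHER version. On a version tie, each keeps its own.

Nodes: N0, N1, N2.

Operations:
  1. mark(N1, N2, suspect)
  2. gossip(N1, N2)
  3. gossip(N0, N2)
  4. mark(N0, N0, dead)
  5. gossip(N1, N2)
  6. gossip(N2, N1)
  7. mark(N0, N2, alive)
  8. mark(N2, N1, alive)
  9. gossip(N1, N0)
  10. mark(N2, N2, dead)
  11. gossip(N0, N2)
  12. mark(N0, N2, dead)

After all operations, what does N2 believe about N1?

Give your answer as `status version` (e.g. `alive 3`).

Answer: alive 1

Derivation:
Op 1: N1 marks N2=suspect -> (suspect,v1)
Op 2: gossip N1<->N2 -> N1.N0=(alive,v0) N1.N1=(alive,v0) N1.N2=(suspect,v1) | N2.N0=(alive,v0) N2.N1=(alive,v0) N2.N2=(suspect,v1)
Op 3: gossip N0<->N2 -> N0.N0=(alive,v0) N0.N1=(alive,v0) N0.N2=(suspect,v1) | N2.N0=(alive,v0) N2.N1=(alive,v0) N2.N2=(suspect,v1)
Op 4: N0 marks N0=dead -> (dead,v1)
Op 5: gossip N1<->N2 -> N1.N0=(alive,v0) N1.N1=(alive,v0) N1.N2=(suspect,v1) | N2.N0=(alive,v0) N2.N1=(alive,v0) N2.N2=(suspect,v1)
Op 6: gossip N2<->N1 -> N2.N0=(alive,v0) N2.N1=(alive,v0) N2.N2=(suspect,v1) | N1.N0=(alive,v0) N1.N1=(alive,v0) N1.N2=(suspect,v1)
Op 7: N0 marks N2=alive -> (alive,v2)
Op 8: N2 marks N1=alive -> (alive,v1)
Op 9: gossip N1<->N0 -> N1.N0=(dead,v1) N1.N1=(alive,v0) N1.N2=(alive,v2) | N0.N0=(dead,v1) N0.N1=(alive,v0) N0.N2=(alive,v2)
Op 10: N2 marks N2=dead -> (dead,v2)
Op 11: gossip N0<->N2 -> N0.N0=(dead,v1) N0.N1=(alive,v1) N0.N2=(alive,v2) | N2.N0=(dead,v1) N2.N1=(alive,v1) N2.N2=(dead,v2)
Op 12: N0 marks N2=dead -> (dead,v3)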